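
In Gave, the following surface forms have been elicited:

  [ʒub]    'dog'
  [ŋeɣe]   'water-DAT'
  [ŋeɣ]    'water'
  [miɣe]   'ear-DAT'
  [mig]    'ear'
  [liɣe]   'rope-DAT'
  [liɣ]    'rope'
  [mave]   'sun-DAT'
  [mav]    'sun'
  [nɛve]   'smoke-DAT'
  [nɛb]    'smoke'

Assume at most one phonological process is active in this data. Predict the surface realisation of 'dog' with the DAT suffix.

'smoke' shows [v] ~ [b] at the end of the stem ([nɛve] vs [nɛb]).
Compare 'sun', with invariant [v] in [mave] and [mav]: an analysis with underlying /v/ and a rule producing [b] in isolation would wrongly predict alternation here too.
So /b/ is underlying, and a rule of intervocalic spirantization — voiced stops become fricatives between vowels — gives [v].
The one attested form of 'dog', [ʒub], shows underlying /ʒub/. Applying the same rule between vowels gives [ʒuve].

[ʒuve]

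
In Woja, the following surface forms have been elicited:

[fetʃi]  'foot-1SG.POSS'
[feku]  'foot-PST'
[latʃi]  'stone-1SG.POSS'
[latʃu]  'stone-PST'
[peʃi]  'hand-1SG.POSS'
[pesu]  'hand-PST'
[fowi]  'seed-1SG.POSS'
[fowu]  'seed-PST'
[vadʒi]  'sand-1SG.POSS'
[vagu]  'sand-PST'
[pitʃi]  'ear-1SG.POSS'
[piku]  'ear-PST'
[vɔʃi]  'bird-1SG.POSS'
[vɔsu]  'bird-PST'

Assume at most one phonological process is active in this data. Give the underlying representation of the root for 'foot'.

/fek/

In [fetʃi] and [feku] the final segment of 'foot' alternates: [tʃ] ~ [k].
Compare 'stone', with invariant [tʃ] in [latʃi] and [latʃu]: an analysis with underlying /tʃ/ and a rule producing [k] before the PST suffix would wrongly predict alternation here too.
The underlying segment must be /k/; /k/, /g/ and /s/ become palato-alveolar [tʃ], [dʒ] and [ʃ] before a front vowel, yielding [tʃ] there.
Hence 'foot' is /fek/ underlyingly.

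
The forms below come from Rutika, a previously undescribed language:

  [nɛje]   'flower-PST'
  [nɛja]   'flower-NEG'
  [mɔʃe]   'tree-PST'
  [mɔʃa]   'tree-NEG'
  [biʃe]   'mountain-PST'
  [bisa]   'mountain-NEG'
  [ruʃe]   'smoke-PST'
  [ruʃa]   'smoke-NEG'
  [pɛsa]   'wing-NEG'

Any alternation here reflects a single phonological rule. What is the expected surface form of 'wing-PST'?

[pɛʃe]

In [biʃe] and [bisa] the final segment of 'mountain' alternates: [ʃ] ~ [s].
If /ʃ/ were underlying and a rule turned it into [s] before the NEG suffix, 'smoke' would also alternate; but it has [ʃ] in both [ruʃe] and [ruʃa].
The alternation reflects palatalization before a front vowel: /s/ becomes palato-alveolar [ʃ] before a front vowel. /s/ is underlying.
From [pɛsa] the stem 'wing' is /pɛs/; before a front vowel this yields [pɛʃe].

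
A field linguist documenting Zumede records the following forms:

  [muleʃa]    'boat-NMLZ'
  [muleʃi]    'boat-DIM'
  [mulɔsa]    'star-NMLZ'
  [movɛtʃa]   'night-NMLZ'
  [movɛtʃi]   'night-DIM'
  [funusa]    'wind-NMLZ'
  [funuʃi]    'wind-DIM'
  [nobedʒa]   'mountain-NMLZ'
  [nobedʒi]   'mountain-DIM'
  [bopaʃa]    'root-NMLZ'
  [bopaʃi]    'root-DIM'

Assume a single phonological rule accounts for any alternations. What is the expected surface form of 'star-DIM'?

The stem for 'wind' ends in [s] in [funusa] but [ʃ] in [funuʃi].
But 'boat' keeps [ʃ] in both environments ([muleʃa], [muleʃi]), so there is no rule changing /ʃ/ to [s] before the NMLZ suffix.
So /s/ is underlying, and a rule of palatalization before a front vowel — /s/ becomes palato-alveolar [ʃ] before a front vowel — gives [ʃ].
The one attested form of 'star', [mulɔsa], shows underlying /mulɔs/. Applying the same rule before a front vowel gives [mulɔʃi].

[mulɔʃi]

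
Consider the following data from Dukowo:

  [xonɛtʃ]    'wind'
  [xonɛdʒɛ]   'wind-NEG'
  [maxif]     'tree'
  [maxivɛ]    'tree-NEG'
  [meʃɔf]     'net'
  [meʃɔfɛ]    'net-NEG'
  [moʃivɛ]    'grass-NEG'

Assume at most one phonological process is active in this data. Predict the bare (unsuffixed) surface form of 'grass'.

[moʃif]

The root 'tree' surfaces as [maxif] and [maxivɛ], with a stem-final [f] ~ [v] alternation.
The stem 'net' ([meʃɔf], [meʃɔfɛ]) shows [f] unchanged in both environments, so [f] cannot be basic with [v] derived before the NEG suffix.
The alternation reflects word-final obstruent devoicing: voiced obstruents become voiceless word-finally. /v/ is underlying.
From [moʃivɛ] the stem 'grass' is /moʃiv/; word-finally this yields [moʃif].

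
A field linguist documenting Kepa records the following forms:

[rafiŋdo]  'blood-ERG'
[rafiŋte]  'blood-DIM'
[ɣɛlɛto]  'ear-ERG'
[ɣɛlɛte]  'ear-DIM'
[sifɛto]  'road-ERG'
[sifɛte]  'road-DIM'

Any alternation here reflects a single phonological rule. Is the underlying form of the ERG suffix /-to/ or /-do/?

The ERG morpheme has two allomorphs, [-do] and [-to].
The DIM suffix, which begins with [t], is invariant after every stem; so [t] is not altered by any rule here.
So the underlying form is /-do/, and voiced stops become voiceless after a vowel.

/-do/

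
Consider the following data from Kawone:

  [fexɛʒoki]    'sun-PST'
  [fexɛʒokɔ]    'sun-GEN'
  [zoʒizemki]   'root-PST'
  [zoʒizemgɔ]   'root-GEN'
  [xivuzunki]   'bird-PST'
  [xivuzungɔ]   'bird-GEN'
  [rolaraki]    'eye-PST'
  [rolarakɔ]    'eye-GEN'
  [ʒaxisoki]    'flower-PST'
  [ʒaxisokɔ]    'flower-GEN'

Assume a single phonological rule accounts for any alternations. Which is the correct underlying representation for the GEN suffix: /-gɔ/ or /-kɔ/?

The GEN morpheme has two allomorphs, [-gɔ] and [-kɔ].
The PST suffix, which begins with [k], is invariant after every stem; so [k] is not altered by any rule here.
So the underlying form is /-gɔ/, and voiced stops become voiceless after a vowel.

/-gɔ/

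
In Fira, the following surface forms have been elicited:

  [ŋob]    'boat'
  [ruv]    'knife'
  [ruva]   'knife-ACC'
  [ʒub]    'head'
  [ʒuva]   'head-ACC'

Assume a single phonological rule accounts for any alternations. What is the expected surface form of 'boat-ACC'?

The root 'head' surfaces as [ʒub] and [ʒuva], with a stem-final [b] ~ [v] alternation.
Compare 'knife', with invariant [v] in [ruv] and [ruva]: an analysis with underlying /v/ and a rule producing [b] in isolation would wrongly predict alternation here too.
The alternation reflects intervocalic spirantization: voiced stops become fricatives between vowels. /b/ is underlying.
The one attested form of 'boat', [ŋob], shows underlying /ŋob/. Applying the same rule between vowels gives [ŋova].

[ŋova]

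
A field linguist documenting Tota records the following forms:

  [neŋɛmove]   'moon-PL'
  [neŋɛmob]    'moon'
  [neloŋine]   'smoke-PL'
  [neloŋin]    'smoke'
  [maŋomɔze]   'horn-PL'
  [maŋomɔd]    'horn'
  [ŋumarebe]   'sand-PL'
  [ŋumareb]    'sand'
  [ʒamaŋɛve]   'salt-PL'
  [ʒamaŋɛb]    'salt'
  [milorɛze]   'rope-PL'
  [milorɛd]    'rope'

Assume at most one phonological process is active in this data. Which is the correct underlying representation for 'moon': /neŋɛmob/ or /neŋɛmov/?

/neŋɛmov/

The stem for 'moon' ends in [v] in [neŋɛmove] but [b] in [neŋɛmob].
The stem 'sand' ([ŋumarebe], [ŋumareb]) shows [b] unchanged in both environments, so [b] cannot be basic with [v] derived before the PL suffix.
The underlying segment must be /v/; voiced fricatives become stops word-finally, yielding [b] there.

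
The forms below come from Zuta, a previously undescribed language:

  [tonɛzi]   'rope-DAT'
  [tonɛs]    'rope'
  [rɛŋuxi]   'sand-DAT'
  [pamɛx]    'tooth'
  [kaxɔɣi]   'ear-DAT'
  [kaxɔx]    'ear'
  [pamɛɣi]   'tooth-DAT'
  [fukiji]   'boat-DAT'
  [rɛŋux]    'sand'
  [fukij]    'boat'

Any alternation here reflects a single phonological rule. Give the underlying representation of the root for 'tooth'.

/pamɛɣ/

In [pamɛx] and [pamɛɣi] the final segment of 'tooth' alternates: [x] ~ [ɣ].
If /x/ were underlying and a rule turned it into [ɣ] before the DAT suffix, 'sand' would also alternate; but it has [x] in both [rɛŋux] and [rɛŋuxi].
The alternation reflects word-final obstruent devoicing: voiced obstruents become voiceless word-finally. /ɣ/ is underlying.
So 'tooth' = /pamɛɣ/.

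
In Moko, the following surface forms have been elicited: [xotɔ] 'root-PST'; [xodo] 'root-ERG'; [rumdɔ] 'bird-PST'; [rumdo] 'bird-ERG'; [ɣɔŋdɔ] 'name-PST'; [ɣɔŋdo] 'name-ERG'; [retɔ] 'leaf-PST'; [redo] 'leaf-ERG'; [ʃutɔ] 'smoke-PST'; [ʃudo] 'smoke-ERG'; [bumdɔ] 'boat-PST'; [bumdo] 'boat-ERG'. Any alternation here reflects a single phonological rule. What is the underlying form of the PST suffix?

The PST morpheme has two allomorphs, [-dɔ] and [-tɔ].
By contrast the ERG suffix keeps its initial [d] throughout — that segment must be underlying.
So the underlying form is /-tɔ/, and voiceless stops become voiced after a nasal.

/-tɔ/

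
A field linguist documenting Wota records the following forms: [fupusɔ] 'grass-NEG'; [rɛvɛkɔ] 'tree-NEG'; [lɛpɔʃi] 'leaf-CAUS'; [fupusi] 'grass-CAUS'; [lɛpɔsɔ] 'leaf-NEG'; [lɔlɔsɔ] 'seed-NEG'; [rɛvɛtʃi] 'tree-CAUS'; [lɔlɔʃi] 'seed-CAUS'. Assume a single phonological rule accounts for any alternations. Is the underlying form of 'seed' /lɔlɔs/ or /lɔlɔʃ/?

/lɔlɔʃ/

'seed' shows [ʃ] ~ [s] at the end of the stem ([lɔlɔʃi] vs [lɔlɔsɔ]).
The stem 'grass' ([fupusi], [fupusɔ]) shows [s] unchanged in both environments, so [s] cannot be basic with [ʃ] derived before the CAUS suffix.
Therefore /ʃ/ is basic and [s] is derived by depalatalization (palato-alveolar /tʃ/ and /ʃ/ become [k] and [s] when no front vowel follows).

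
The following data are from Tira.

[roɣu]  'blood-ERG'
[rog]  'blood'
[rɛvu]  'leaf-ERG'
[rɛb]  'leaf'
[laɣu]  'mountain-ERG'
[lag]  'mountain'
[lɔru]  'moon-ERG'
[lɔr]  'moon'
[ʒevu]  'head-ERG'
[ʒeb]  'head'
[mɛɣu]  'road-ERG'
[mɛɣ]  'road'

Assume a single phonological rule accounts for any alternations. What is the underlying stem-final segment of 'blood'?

/g/

The root 'blood' surfaces as [roɣu] and [rog], with a stem-final [ɣ] ~ [g] alternation.
But 'road' keeps [ɣ] in both environments ([mɛɣu], [mɛɣ]), so there is no rule changing /ɣ/ to [g] in isolation.
Therefore /g/ is basic and [ɣ] is derived by intervocalic spirantization (voiced stops become fricatives between vowels).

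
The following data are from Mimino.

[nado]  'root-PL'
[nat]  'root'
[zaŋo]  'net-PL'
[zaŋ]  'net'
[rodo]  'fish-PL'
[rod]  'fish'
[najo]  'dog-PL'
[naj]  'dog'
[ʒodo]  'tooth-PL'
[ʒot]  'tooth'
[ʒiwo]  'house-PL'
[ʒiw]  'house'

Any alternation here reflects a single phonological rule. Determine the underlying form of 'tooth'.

'tooth' shows [d] ~ [t] at the end of the stem ([ʒodo] vs [ʒot]).
But 'fish' keeps [d] in both environments ([rodo], [rod]), so there is no rule changing /d/ to [t] in isolation.
The underlying segment must be /t/; voiceless stops become voiced between vowels, yielding [d] there.

/ʒot/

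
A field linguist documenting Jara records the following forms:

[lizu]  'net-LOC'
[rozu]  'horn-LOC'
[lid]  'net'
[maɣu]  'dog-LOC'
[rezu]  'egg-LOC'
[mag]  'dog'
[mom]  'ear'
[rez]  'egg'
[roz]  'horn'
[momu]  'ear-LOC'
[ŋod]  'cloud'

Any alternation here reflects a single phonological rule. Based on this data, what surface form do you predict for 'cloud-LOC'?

[ŋozu]

The root 'net' surfaces as [lid] and [lizu], with a stem-final [d] ~ [z] alternation.
If /z/ were underlying and a rule turned it into [d] in isolation, 'egg' would also alternate; but it has [z] in both [rez] and [rezu].
Therefore /d/ is basic and [z] is derived by intervocalic spirantization (voiced stops become fricatives between vowels).
From [ŋod] the stem 'cloud' is /ŋod/; between vowels this yields [ŋozu].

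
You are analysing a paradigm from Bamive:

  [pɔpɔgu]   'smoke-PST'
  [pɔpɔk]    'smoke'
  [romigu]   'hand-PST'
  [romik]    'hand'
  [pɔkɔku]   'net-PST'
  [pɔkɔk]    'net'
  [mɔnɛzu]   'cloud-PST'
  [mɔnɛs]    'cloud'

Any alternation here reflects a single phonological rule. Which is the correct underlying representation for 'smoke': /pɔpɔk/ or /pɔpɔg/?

The stem for 'smoke' ends in [g] in [pɔpɔgu] but [k] in [pɔpɔk].
Compare 'net', with invariant [k] in [pɔkɔku] and [pɔkɔk]: an analysis with underlying /k/ and a rule producing [g] before the PST suffix would wrongly predict alternation here too.
The underlying segment must be /g/; voiced obstruents become voiceless word-finally, yielding [k] there.

/pɔpɔg/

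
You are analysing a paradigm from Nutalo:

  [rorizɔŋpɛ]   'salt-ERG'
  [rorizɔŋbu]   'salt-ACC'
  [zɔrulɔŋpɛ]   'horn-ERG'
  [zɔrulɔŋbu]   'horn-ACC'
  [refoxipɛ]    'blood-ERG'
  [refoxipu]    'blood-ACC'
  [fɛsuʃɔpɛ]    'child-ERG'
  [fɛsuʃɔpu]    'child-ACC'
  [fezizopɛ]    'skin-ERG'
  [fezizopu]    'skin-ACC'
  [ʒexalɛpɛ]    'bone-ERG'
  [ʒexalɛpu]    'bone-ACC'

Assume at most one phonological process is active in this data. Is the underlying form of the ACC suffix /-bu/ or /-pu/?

/-bu/

The ACC suffix surfaces as [-bu] and [-pu], depending on the final segment of the stem.
The ERG suffix, which begins with [p], is invariant after every stem; so [p] is not altered by any rule here.
The ACC suffix is therefore /-bu/ underlyingly, with post-vocalic devoicing: voiced stops become voiceless after a vowel.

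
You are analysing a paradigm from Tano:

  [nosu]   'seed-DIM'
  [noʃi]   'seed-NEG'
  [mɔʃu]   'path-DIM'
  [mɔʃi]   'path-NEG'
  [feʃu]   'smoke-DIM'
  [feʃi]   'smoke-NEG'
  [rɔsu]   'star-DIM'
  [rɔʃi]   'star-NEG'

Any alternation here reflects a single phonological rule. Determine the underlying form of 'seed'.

/nos/

The root 'seed' surfaces as [nosu] and [noʃi], with a stem-final [s] ~ [ʃ] alternation.
Compare 'smoke', with invariant [ʃ] in [feʃu] and [feʃi]: an analysis with underlying /ʃ/ and a rule producing [s] before the DIM suffix would wrongly predict alternation here too.
The alternation reflects palatalization before a front vowel: /s/ becomes palato-alveolar [ʃ] before a front vowel. /s/ is underlying.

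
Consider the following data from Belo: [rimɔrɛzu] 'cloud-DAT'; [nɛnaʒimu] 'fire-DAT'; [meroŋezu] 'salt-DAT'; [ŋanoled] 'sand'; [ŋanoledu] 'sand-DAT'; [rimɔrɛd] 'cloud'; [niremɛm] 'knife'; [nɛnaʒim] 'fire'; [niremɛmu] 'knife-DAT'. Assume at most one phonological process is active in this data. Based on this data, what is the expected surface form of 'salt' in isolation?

[meroŋed]

The root 'cloud' surfaces as [rimɔrɛzu] and [rimɔrɛd], with a stem-final [z] ~ [d] alternation.
Compare 'sand', with invariant [d] in [ŋanoledu] and [ŋanoled]: an analysis with underlying /d/ and a rule producing [z] before the DAT suffix would wrongly predict alternation here too.
The alternation reflects word-final hardening: voiced fricatives become stops word-finally. /z/ is underlying.
The one attested form of 'salt', [meroŋezu], shows underlying /meroŋez/. Applying the same rule word-finally gives [meroŋed].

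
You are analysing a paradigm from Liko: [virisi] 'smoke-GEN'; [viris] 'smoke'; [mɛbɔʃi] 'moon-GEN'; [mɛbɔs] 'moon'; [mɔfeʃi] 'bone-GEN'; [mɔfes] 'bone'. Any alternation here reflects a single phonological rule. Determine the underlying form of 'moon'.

In [mɛbɔʃi] and [mɛbɔs] the final segment of 'moon' alternates: [ʃ] ~ [s].
Compare 'smoke', with invariant [s] in [virisi] and [viris]: an analysis with underlying /s/ and a rule producing [ʃ] before the GEN suffix would wrongly predict alternation here too.
So /ʃ/ is underlying, and a rule of depalatalization — palato-alveolar /ʃ/ becomes [s] when no front vowel follows — gives [s].

/mɛbɔʃ/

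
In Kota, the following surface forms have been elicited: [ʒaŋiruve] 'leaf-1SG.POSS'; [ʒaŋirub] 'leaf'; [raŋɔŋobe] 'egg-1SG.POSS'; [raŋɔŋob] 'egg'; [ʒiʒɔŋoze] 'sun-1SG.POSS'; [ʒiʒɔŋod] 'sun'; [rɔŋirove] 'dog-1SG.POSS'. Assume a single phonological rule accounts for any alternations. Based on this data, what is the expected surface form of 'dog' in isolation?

[rɔŋirob]

The stem for 'leaf' ends in [v] in [ʒaŋiruve] but [b] in [ʒaŋirub].
The stem 'egg' ([raŋɔŋobe], [raŋɔŋob]) shows [b] unchanged in both environments, so [b] cannot be basic with [v] derived before the 1SG.POSS suffix.
The alternation reflects word-final hardening: voiced fricatives become stops word-finally. /v/ is underlying.
From [rɔŋirove] the stem 'dog' is /rɔŋirov/; word-finally this yields [rɔŋirob].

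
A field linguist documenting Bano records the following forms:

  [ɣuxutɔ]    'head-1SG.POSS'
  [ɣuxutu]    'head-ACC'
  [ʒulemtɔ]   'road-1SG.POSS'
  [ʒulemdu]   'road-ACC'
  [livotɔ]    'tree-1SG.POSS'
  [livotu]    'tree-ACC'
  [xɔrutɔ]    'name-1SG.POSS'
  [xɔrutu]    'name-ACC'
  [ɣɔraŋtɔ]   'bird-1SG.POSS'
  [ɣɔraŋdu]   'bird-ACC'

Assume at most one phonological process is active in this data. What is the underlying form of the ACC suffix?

The ACC suffix surfaces as [-du] and [-tu], depending on the final segment of the stem.
The 1SG.POSS suffix, which begins with [t], is invariant after every stem; so [t] is not altered by any rule here.
So the underlying form is /-du/, and voiced stops become voiceless after a vowel.

/-du/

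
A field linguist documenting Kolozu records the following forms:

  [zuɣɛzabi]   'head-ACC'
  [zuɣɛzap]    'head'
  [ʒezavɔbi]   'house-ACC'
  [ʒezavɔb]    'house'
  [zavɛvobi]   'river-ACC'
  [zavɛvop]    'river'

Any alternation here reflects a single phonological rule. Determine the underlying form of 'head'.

'head' shows [b] ~ [p] at the end of the stem ([zuɣɛzabi] vs [zuɣɛzap]).
If /b/ were underlying and a rule turned it into [p] in isolation, 'house' would also alternate; but it has [b] in both [ʒezavɔbi] and [ʒezavɔb].
The underlying segment must be /p/; voiceless stops become voiced between vowels, yielding [b] there.

/zuɣɛzap/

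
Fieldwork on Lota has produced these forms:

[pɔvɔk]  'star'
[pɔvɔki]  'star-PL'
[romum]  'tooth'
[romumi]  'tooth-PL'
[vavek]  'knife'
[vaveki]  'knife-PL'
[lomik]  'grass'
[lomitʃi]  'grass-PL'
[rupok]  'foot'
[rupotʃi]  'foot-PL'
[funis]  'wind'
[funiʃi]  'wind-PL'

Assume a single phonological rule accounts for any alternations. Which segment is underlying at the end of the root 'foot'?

The root 'foot' surfaces as [rupok] and [rupotʃi], with a stem-final [k] ~ [tʃ] alternation.
If /k/ were underlying and a rule turned it into [tʃ] before the PL suffix, 'star' would also alternate; but it has [k] in both [pɔvɔk] and [pɔvɔki].
The underlying segment must be /tʃ/; palato-alveolar /tʃ/ and /ʃ/ become [k] and [s] when no front vowel follows, yielding [k] there.

/tʃ/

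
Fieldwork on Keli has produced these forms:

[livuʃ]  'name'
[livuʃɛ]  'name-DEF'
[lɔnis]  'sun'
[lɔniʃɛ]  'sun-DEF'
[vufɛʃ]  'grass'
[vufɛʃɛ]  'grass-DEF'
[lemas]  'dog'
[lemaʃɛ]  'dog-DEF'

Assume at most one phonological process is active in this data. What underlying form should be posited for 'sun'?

/lɔnis/

'sun' shows [s] ~ [ʃ] at the end of the stem ([lɔnis] vs [lɔniʃɛ]).
But 'name' keeps [ʃ] in both environments ([livuʃ], [livuʃɛ]), so there is no rule changing /ʃ/ to [s] in isolation.
Therefore /s/ is basic and [ʃ] is derived by palatalization before a front vowel (/s/ becomes palato-alveolar [ʃ] before a front vowel).
Hence 'sun' is /lɔnis/ underlyingly.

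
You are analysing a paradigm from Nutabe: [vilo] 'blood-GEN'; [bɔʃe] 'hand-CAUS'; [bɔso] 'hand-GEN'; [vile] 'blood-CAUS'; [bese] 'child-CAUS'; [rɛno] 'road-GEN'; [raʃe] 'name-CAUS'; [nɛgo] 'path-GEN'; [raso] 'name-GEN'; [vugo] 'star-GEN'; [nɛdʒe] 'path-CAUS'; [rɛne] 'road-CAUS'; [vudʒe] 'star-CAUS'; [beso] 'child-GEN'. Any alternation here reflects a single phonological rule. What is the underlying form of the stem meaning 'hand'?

The root 'hand' surfaces as [bɔso] and [bɔʃe], with a stem-final [s] ~ [ʃ] alternation.
Compare 'child', with invariant [s] in [beso] and [bese]: an analysis with underlying /s/ and a rule producing [ʃ] before the CAUS suffix would wrongly predict alternation here too.
Therefore /ʃ/ is basic and [s] is derived by depalatalization (palato-alveolar /dʒ/ and /ʃ/ become [g] and [s] when no front vowel follows).

/bɔʃ/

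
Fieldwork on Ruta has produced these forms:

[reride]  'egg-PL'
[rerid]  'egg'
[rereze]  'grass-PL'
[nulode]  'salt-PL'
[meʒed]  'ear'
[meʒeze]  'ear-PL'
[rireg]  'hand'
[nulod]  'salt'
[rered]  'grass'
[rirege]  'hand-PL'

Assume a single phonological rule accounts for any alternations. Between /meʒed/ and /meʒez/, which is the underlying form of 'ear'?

In [meʒed] and [meʒeze] the final segment of 'ear' alternates: [d] ~ [z].
If /d/ were underlying and a rule turned it into [z] before the PL suffix, 'salt' would also alternate; but it has [d] in both [nulod] and [nulode].
The alternation reflects word-final hardening: voiced fricatives become stops word-finally. /z/ is underlying.

/meʒez/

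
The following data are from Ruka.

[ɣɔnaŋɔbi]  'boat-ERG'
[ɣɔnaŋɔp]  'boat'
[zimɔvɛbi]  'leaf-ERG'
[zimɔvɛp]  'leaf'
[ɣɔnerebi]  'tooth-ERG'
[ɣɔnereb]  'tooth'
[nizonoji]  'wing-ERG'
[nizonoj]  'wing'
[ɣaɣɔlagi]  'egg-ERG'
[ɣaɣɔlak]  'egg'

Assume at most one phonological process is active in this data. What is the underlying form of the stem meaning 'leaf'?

The root 'leaf' surfaces as [zimɔvɛbi] and [zimɔvɛp], with a stem-final [b] ~ [p] alternation.
But 'tooth' keeps [b] in both environments ([ɣɔnerebi], [ɣɔnereb]), so there is no rule changing /b/ to [p] in isolation.
The underlying segment must be /p/; voiceless stops become voiced between vowels, yielding [b] there.

/zimɔvɛp/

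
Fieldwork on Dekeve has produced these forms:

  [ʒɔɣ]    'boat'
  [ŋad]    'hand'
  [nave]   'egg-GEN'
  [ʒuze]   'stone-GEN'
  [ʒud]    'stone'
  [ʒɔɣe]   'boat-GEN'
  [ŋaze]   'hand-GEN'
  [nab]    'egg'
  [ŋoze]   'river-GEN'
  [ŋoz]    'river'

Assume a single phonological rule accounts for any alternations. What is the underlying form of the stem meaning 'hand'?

'hand' shows [z] ~ [d] at the end of the stem ([ŋaze] vs [ŋad]).
But 'river' keeps [z] in both environments ([ŋoze], [ŋoz]), so there is no rule changing /z/ to [d] in isolation.
The alternation reflects intervocalic spirantization: voiced stops become fricatives between vowels. /d/ is underlying.
Hence 'hand' is /ŋad/ underlyingly.

/ŋad/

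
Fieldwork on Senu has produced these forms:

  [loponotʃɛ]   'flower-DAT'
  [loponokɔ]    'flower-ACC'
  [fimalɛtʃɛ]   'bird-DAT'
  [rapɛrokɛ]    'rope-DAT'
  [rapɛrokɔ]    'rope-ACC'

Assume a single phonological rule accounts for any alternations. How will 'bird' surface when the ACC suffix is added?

The root 'flower' surfaces as [loponokɔ] and [loponotʃɛ], with a stem-final [k] ~ [tʃ] alternation.
Compare 'rope', with invariant [k] in [rapɛrokɔ] and [rapɛrokɛ]: an analysis with underlying /k/ and a rule producing [tʃ] before the DAT suffix would wrongly predict alternation here too.
The alternation reflects depalatalization: palato-alveolar /tʃ/ becomes [k] when no front vowel follows. /tʃ/ is underlying.
From [fimalɛtʃɛ] the stem 'bird' is /fimalɛtʃ/; when no front vowel follows this yields [fimalɛkɔ].

[fimalɛkɔ]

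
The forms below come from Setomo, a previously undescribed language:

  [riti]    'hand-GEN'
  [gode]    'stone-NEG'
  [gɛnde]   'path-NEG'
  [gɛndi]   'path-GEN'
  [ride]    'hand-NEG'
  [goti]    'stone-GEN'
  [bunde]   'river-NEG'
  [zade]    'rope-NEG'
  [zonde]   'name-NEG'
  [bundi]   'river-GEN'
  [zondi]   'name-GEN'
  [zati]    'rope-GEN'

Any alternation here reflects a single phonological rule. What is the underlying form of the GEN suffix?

/-ti/

The GEN suffix surfaces as [-di] and [-ti], depending on the final segment of the stem.
By contrast the NEG suffix keeps its initial [d] throughout — that segment must be underlying.
The GEN suffix is therefore /-ti/ underlyingly, with post-nasal voicing: voiceless stops become voiced after a nasal.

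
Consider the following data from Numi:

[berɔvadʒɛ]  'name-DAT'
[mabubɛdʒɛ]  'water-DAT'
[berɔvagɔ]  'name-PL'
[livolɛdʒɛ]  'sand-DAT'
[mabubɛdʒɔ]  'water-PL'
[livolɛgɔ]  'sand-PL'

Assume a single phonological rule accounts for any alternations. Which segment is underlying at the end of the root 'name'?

/g/

The stem for 'name' ends in [g] in [berɔvagɔ] but [dʒ] in [berɔvadʒɛ].
But 'water' keeps [dʒ] in both environments ([mabubɛdʒɔ], [mabubɛdʒɛ]), so there is no rule changing /dʒ/ to [g] before the PL suffix.
Therefore /g/ is basic and [dʒ] is derived by palatalization before a front vowel (/g/ becomes palato-alveolar [dʒ] before a front vowel).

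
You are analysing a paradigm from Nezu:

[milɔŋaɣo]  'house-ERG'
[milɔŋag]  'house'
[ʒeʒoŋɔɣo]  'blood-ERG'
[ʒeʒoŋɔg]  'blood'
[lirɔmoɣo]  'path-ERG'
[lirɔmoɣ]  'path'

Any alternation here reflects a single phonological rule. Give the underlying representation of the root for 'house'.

'house' shows [ɣ] ~ [g] at the end of the stem ([milɔŋaɣo] vs [milɔŋag]).
Compare 'path', with invariant [ɣ] in [lirɔmoɣo] and [lirɔmoɣ]: an analysis with underlying /ɣ/ and a rule producing [g] in isolation would wrongly predict alternation here too.
So /g/ is underlying, and a rule of intervocalic spirantization — voiced stops become fricatives between vowels — gives [ɣ].
Hence 'house' is /milɔŋag/ underlyingly.

/milɔŋag/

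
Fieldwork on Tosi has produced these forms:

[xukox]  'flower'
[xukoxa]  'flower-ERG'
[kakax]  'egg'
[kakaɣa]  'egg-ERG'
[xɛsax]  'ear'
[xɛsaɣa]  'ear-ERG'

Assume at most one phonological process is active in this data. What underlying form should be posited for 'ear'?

'ear' shows [x] ~ [ɣ] at the end of the stem ([xɛsax] vs [xɛsaɣa]).
But 'flower' keeps [x] in both environments ([xukox], [xukoxa]), so there is no rule changing /x/ to [ɣ] before the ERG suffix.
So /ɣ/ is underlying, and a rule of word-final obstruent devoicing — voiced obstruents become voiceless word-finally — gives [x].
The underlying form of 'ear' is therefore /xɛsaɣ/.

/xɛsaɣ/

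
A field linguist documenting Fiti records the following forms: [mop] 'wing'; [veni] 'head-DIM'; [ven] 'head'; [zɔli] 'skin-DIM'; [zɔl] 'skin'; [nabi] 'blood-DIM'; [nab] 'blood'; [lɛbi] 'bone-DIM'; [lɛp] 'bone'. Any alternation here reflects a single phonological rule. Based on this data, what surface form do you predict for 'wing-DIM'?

The stem for 'bone' ends in [b] in [lɛbi] but [p] in [lɛp].
But 'blood' keeps [b] in both environments ([nabi], [nab]), so there is no rule changing /b/ to [p] in isolation.
Therefore /p/ is basic and [b] is derived by intervocalic voicing (voiceless stops become voiced between vowels).
The one attested form of 'wing', [mop], shows underlying /mop/. Applying the same rule between vowels gives [mobi].

[mobi]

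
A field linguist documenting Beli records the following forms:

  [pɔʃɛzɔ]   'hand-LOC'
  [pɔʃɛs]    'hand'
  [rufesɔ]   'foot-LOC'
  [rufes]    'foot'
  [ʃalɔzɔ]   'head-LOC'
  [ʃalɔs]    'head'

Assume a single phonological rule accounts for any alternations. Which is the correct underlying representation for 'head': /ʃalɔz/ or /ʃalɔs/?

'head' shows [z] ~ [s] at the end of the stem ([ʃalɔzɔ] vs [ʃalɔs]).
The stem 'foot' ([rufesɔ], [rufes]) shows [s] unchanged in both environments, so [s] cannot be basic with [z] derived before the LOC suffix.
The underlying segment must be /z/; voiced obstruents become voiceless word-finally, yielding [s] there.

/ʃalɔz/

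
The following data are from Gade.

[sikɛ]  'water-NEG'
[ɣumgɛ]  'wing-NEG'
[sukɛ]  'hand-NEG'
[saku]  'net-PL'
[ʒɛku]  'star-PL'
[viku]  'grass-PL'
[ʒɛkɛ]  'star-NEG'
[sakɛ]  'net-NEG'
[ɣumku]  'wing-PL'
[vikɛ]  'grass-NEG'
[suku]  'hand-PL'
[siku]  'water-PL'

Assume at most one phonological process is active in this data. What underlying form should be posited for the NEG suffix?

/-gɛ/

The NEG morpheme has two allomorphs, [-gɛ] and [-kɛ].
The PL suffix, which begins with [k], is invariant after every stem; so [k] is not altered by any rule here.
The NEG suffix is therefore /-gɛ/ underlyingly, with post-vocalic devoicing: voiced stops become voiceless after a vowel.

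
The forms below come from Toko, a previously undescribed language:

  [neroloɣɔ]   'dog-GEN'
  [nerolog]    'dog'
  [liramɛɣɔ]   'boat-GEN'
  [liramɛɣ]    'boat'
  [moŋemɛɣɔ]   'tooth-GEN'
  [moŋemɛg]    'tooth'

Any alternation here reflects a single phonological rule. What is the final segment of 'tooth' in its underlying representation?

'tooth' shows [ɣ] ~ [g] at the end of the stem ([moŋemɛɣɔ] vs [moŋemɛg]).
Compare 'boat', with invariant [ɣ] in [liramɛɣɔ] and [liramɛɣ]: an analysis with underlying /ɣ/ and a rule producing [g] in isolation would wrongly predict alternation here too.
Therefore /g/ is basic and [ɣ] is derived by intervocalic spirantization (voiced stops become fricatives between vowels).

/g/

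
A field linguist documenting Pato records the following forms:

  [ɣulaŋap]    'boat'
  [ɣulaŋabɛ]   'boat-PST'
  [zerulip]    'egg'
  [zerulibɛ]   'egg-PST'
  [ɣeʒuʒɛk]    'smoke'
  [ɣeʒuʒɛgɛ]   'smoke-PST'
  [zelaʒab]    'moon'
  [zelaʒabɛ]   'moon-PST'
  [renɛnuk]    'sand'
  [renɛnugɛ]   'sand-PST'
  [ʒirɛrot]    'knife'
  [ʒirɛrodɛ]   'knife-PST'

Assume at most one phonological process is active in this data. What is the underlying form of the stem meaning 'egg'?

'egg' shows [p] ~ [b] at the end of the stem ([zerulip] vs [zerulibɛ]).
But 'moon' keeps [b] in both environments ([zelaʒab], [zelaʒabɛ]), so there is no rule changing /b/ to [p] in isolation.
The alternation reflects intervocalic voicing: voiceless stops become voiced between vowels. /p/ is underlying.
Hence 'egg' is /zerulip/ underlyingly.

/zerulip/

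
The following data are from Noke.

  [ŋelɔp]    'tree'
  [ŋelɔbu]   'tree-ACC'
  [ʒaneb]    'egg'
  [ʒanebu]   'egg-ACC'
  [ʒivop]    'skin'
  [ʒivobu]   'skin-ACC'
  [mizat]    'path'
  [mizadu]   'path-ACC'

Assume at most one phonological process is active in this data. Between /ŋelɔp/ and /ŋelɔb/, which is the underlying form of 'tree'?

/ŋelɔp/

In [ŋelɔp] and [ŋelɔbu] the final segment of 'tree' alternates: [p] ~ [b].
If /b/ were underlying and a rule turned it into [p] in isolation, 'egg' would also alternate; but it has [b] in both [ʒaneb] and [ʒanebu].
The alternation reflects intervocalic voicing: voiceless stops become voiced between vowels. /p/ is underlying.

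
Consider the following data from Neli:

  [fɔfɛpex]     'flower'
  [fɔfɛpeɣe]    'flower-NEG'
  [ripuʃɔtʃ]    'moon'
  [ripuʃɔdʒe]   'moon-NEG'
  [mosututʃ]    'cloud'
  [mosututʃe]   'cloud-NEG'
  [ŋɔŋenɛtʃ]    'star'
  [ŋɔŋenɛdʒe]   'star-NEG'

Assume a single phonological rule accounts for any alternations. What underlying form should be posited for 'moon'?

/ripuʃɔdʒ/

In [ripuʃɔtʃ] and [ripuʃɔdʒe] the final segment of 'moon' alternates: [tʃ] ~ [dʒ].
Compare 'cloud', with invariant [tʃ] in [mosututʃ] and [mosututʃe]: an analysis with underlying /tʃ/ and a rule producing [dʒ] before the NEG suffix would wrongly predict alternation here too.
Therefore /dʒ/ is basic and [tʃ] is derived by word-final obstruent devoicing (voiced obstruents become voiceless word-finally).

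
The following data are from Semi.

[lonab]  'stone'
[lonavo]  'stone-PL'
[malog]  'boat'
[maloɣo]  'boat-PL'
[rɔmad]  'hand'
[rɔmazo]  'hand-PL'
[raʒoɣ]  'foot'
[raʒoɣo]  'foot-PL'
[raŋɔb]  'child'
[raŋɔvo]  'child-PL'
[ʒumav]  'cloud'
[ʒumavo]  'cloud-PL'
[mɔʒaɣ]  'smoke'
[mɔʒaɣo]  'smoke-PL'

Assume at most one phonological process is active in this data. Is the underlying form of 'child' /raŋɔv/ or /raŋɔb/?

/raŋɔb/

The root 'child' surfaces as [raŋɔb] and [raŋɔvo], with a stem-final [b] ~ [v] alternation.
But 'cloud' keeps [v] in both environments ([ʒumav], [ʒumavo]), so there is no rule changing /v/ to [b] in isolation.
The alternation reflects intervocalic spirantization: voiced stops become fricatives between vowels. /b/ is underlying.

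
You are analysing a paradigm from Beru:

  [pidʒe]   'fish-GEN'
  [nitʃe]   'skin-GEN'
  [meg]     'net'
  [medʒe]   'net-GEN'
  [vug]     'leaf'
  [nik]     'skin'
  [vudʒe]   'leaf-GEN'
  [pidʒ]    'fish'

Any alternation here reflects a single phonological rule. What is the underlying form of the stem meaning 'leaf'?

/vug/

The root 'leaf' surfaces as [vudʒe] and [vug], with a stem-final [dʒ] ~ [g] alternation.
Compare 'fish', with invariant [dʒ] in [pidʒe] and [pidʒ]: an analysis with underlying /dʒ/ and a rule producing [g] in isolation would wrongly predict alternation here too.
The underlying segment must be /g/; /k/ and /g/ become palato-alveolar [tʃ] and [dʒ] before a front vowel, yielding [dʒ] there.
The underlying form of 'leaf' is therefore /vug/.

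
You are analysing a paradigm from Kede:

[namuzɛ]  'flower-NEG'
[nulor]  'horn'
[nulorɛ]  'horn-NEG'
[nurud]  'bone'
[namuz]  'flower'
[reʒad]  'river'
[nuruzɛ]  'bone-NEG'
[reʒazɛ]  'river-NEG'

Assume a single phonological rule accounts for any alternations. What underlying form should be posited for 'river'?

/reʒad/

'river' shows [d] ~ [z] at the end of the stem ([reʒad] vs [reʒazɛ]).
But 'flower' keeps [z] in both environments ([namuz], [namuzɛ]), so there is no rule changing /z/ to [d] in isolation.
The alternation reflects intervocalic spirantization: voiced stops become fricatives between vowels. /d/ is underlying.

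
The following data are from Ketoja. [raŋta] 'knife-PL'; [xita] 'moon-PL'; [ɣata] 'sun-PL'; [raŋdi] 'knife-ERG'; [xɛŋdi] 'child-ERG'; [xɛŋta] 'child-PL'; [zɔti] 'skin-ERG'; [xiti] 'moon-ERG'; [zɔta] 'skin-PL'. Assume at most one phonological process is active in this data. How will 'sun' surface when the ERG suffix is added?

The ERG suffix surfaces as [-di] and [-ti], depending on the final segment of the stem.
By contrast the PL suffix keeps its initial [t] throughout — that segment must be underlying.
The ERG suffix is therefore /-di/ underlyingly, with post-vocalic devoicing: voiced stops become voiceless after a vowel.
After 'sun', which ends in a vowel, the suffix surfaces as [-ti], giving [ɣati].

[ɣati]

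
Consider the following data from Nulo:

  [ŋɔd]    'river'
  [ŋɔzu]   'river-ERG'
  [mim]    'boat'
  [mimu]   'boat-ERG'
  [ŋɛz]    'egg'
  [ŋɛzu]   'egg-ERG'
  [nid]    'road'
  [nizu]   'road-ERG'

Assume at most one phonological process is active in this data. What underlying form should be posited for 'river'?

/ŋɔd/

The stem for 'river' ends in [d] in [ŋɔd] but [z] in [ŋɔzu].
Compare 'egg', with invariant [z] in [ŋɛz] and [ŋɛzu]: an analysis with underlying /z/ and a rule producing [d] in isolation would wrongly predict alternation here too.
The alternation reflects intervocalic spirantization: voiced stops become fricatives between vowels. /d/ is underlying.
The underlying form of 'river' is therefore /ŋɔd/.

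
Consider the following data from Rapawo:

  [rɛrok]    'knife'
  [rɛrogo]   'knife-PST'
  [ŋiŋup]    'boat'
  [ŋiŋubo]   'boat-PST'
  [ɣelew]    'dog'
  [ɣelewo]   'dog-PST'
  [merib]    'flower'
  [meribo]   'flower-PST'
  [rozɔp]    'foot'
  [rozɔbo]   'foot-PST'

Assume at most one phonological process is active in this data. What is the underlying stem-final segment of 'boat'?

The stem for 'boat' ends in [p] in [ŋiŋup] but [b] in [ŋiŋubo].
If /b/ were underlying and a rule turned it into [p] in isolation, 'flower' would also alternate; but it has [b] in both [merib] and [meribo].
The alternation reflects intervocalic voicing: voiceless stops become voiced between vowels. /p/ is underlying.

/p/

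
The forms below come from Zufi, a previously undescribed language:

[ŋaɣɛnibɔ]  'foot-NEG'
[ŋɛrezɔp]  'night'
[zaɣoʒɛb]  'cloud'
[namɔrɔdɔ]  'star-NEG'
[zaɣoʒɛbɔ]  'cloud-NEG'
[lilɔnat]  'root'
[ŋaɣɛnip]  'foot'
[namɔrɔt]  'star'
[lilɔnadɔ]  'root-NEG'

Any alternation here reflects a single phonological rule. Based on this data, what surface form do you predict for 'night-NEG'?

[ŋɛrezɔbɔ]

In [ŋaɣɛnibɔ] and [ŋaɣɛnip] the final segment of 'foot' alternates: [b] ~ [p].
If /b/ were underlying and a rule turned it into [p] in isolation, 'cloud' would also alternate; but it has [b] in both [zaɣoʒɛbɔ] and [zaɣoʒɛb].
The underlying segment must be /p/; voiceless stops become voiced between vowels, yielding [b] there.
From [ŋɛrezɔp] the stem 'night' is /ŋɛrezɔp/; between vowels this yields [ŋɛrezɔbɔ].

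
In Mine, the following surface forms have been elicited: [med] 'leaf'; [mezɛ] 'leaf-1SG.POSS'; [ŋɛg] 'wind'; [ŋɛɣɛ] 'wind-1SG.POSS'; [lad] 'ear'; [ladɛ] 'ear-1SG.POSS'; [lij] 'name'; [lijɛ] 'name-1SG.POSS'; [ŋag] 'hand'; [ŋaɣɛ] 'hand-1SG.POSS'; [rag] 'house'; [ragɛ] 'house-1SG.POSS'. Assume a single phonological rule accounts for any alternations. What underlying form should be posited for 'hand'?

/ŋaɣ/

The stem for 'hand' ends in [g] in [ŋag] but [ɣ] in [ŋaɣɛ].
If /g/ were underlying and a rule turned it into [ɣ] before the 1SG.POSS suffix, 'house' would also alternate; but it has [g] in both [rag] and [ragɛ].
So /ɣ/ is underlying, and a rule of word-final hardening — voiced fricatives become stops word-finally — gives [g].
So 'hand' = /ŋaɣ/.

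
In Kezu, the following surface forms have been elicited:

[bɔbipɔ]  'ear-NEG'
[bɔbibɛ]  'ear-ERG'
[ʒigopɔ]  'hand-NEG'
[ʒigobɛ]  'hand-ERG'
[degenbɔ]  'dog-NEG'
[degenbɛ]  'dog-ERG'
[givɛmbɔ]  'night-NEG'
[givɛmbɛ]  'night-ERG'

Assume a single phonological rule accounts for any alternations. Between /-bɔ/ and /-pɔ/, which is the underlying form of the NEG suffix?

The NEG suffix surfaces as [-bɔ] and [-pɔ], depending on the final segment of the stem.
The ERG suffix, which begins with [b], is invariant after every stem; so [b] is not altered by any rule here.
The NEG suffix is therefore /-pɔ/ underlyingly, with post-nasal voicing: voiceless stops become voiced after a nasal.

/-pɔ/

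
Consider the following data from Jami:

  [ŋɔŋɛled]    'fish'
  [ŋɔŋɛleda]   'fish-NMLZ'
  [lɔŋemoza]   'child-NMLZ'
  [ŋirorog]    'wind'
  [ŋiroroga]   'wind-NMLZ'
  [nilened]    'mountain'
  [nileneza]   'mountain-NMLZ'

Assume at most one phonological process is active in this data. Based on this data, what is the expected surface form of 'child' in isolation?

[lɔŋemod]

'mountain' shows [d] ~ [z] at the end of the stem ([nilened] vs [nileneza]).
The stem 'fish' ([ŋɔŋɛled], [ŋɔŋɛleda]) shows [d] unchanged in both environments, so [d] cannot be basic with [z] derived before the NMLZ suffix.
Therefore /z/ is basic and [d] is derived by word-final hardening (voiced fricatives become stops word-finally).
From [lɔŋemoza] the stem 'child' is /lɔŋemoz/; word-finally this yields [lɔŋemod].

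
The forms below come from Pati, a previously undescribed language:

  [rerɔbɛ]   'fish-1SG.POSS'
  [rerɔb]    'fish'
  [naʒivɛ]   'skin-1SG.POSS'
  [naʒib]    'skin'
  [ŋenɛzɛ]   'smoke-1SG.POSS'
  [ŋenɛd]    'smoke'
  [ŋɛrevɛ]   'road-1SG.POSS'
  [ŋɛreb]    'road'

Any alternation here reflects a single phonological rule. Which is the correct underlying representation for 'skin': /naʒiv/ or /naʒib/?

/naʒiv/

In [naʒivɛ] and [naʒib] the final segment of 'skin' alternates: [v] ~ [b].
The stem 'fish' ([rerɔbɛ], [rerɔb]) shows [b] unchanged in both environments, so [b] cannot be basic with [v] derived before the 1SG.POSS suffix.
The alternation reflects word-final hardening: voiced fricatives become stops word-finally. /v/ is underlying.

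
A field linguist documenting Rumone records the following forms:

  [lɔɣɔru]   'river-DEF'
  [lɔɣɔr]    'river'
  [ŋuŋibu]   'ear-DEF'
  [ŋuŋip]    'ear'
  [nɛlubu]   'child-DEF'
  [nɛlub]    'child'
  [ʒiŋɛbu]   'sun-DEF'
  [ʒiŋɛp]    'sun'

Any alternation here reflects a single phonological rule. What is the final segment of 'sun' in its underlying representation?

In [ʒiŋɛbu] and [ʒiŋɛp] the final segment of 'sun' alternates: [b] ~ [p].
But 'child' keeps [b] in both environments ([nɛlubu], [nɛlub]), so there is no rule changing /b/ to [p] in isolation.
The underlying segment must be /p/; voiceless stops become voiced between vowels, yielding [b] there.

/p/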